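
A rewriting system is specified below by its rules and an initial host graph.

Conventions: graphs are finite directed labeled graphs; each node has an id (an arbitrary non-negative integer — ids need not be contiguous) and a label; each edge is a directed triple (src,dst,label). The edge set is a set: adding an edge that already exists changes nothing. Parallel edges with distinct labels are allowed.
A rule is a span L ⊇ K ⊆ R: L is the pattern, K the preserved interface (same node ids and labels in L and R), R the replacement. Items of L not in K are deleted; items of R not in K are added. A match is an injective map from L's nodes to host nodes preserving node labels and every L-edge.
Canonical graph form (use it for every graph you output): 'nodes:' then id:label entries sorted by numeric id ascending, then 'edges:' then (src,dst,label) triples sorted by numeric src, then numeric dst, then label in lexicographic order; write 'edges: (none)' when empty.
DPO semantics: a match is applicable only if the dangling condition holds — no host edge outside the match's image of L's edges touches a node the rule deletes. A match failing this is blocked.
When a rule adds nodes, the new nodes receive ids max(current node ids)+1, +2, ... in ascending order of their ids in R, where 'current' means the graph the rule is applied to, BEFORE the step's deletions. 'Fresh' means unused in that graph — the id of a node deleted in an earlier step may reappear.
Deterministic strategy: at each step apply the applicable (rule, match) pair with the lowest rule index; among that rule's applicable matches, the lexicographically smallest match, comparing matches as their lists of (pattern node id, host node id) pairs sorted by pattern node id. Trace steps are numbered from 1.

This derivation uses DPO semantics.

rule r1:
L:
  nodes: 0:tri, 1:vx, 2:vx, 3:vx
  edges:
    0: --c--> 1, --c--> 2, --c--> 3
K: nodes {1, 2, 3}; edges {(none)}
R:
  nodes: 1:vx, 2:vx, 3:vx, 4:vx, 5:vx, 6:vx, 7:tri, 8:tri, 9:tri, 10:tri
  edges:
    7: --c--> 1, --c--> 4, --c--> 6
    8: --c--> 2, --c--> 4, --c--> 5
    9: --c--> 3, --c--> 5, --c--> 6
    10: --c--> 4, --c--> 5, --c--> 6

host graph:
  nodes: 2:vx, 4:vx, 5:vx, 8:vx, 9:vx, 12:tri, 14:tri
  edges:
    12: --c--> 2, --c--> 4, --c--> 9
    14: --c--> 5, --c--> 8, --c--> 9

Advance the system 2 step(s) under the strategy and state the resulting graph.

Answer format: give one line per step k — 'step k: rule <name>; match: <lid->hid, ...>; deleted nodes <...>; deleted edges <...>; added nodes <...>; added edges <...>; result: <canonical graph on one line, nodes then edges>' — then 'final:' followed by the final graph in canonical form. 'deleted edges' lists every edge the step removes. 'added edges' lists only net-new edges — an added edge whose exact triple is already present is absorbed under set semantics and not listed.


step 1: rule r1; match: 0->12, 1->2, 2->4, 3->9; deleted nodes 12; deleted edges (12,2,c); (12,4,c); (12,9,c); added nodes 15, 16, 17, 18, 19, 20, 21; added edges (18,2,c); (18,15,c); (18,17,c); (19,4,c); (19,15,c); (19,16,c); (20,9,c); (20,16,c); (20,17,c); (21,15,c); (21,16,c); (21,17,c); result: nodes: 2:vx, 4:vx, 5:vx, 8:vx, 9:vx, 14:tri, 15:vx, 16:vx, 17:vx, 18:tri, 19:tri, 20:tri, 21:tri edges: (14,5,c); (14,8,c); (14,9,c); (18,2,c); (18,15,c); (18,17,c); (19,4,c); (19,15,c); (19,16,c); (20,9,c); (20,16,c); (20,17,c); (21,15,c); (21,16,c); (21,17,c)
step 2: rule r1; match: 0->14, 1->5, 2->8, 3->9; deleted nodes 14; deleted edges (14,5,c); (14,8,c); (14,9,c); added nodes 22, 23, 24, 25, 26, 27, 28; added edges (25,5,c); (25,22,c); (25,24,c); (26,8,c); (26,22,c); (26,23,c); (27,9,c); (27,23,c); (27,24,c); (28,22,c); (28,23,c); (28,24,c); result: nodes: 2:vx, 4:vx, 5:vx, 8:vx, 9:vx, 15:vx, 16:vx, 17:vx, 18:tri, 19:tri, 20:tri, 21:tri, 22:vx, 23:vx, 24:vx, 25:tri, 26:tri, 27:tri, 28:tri edges: (18,2,c); (18,15,c); (18,17,c); (19,4,c); (19,15,c); (19,16,c); (20,9,c); (20,16,c); (20,17,c); (21,15,c); (21,16,c); (21,17,c); (25,5,c); (25,22,c); (25,24,c); (26,8,c); (26,22,c); (26,23,c); (27,9,c); (27,23,c); (27,24,c); (28,22,c); (28,23,c); (28,24,c)
final:
nodes: 2:vx, 4:vx, 5:vx, 8:vx, 9:vx, 15:vx, 16:vx, 17:vx, 18:tri, 19:tri, 20:tri, 21:tri, 22:vx, 23:vx, 24:vx, 25:tri, 26:tri, 27:tri, 28:tri
edges: (18,2,c); (18,15,c); (18,17,c); (19,4,c); (19,15,c); (19,16,c); (20,9,c); (20,16,c); (20,17,c); (21,15,c); (21,16,c); (21,17,c); (25,5,c); (25,22,c); (25,24,c); (26,8,c); (26,22,c); (26,23,c); (27,9,c); (27,23,c); (27,24,c); (28,22,c); (28,23,c); (28,24,c)


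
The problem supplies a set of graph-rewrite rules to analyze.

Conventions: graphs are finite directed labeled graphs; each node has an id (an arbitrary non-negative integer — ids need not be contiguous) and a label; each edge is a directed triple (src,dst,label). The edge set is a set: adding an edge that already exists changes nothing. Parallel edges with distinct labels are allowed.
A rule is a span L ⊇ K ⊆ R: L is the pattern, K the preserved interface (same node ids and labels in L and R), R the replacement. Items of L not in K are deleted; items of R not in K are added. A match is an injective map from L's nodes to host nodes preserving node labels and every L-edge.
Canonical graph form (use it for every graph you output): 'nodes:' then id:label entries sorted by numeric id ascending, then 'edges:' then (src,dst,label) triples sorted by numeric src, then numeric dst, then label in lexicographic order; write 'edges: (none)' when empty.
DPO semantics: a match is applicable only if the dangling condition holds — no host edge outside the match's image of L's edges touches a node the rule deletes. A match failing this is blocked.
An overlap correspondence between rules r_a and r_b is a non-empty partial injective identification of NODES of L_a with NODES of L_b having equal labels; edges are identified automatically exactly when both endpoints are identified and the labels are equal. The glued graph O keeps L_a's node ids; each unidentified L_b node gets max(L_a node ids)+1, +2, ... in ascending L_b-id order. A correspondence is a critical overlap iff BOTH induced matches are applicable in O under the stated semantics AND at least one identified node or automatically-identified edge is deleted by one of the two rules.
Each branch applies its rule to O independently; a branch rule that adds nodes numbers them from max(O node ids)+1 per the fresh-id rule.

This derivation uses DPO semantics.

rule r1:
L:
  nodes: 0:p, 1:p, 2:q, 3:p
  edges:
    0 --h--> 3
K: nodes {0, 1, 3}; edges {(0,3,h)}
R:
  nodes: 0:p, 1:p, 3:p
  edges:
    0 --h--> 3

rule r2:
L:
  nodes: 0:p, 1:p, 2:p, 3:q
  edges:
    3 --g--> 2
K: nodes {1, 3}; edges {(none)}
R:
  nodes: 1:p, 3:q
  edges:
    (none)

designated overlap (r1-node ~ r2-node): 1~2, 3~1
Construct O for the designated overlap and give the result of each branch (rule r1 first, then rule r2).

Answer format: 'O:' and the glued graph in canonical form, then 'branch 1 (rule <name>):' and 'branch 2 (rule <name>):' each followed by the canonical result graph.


O:
nodes: 0:p, 1:p, 2:q, 3:p, 4:p, 5:q
edges: (0,3,h); (5,1,g)
branch 1 (rule r1):
nodes: 0:p, 1:p, 3:p, 4:p, 5:q
edges: (0,3,h); (5,1,g)
branch 2 (rule r2):
nodes: 0:p, 2:q, 3:p, 5:q
edges: (0,3,h)


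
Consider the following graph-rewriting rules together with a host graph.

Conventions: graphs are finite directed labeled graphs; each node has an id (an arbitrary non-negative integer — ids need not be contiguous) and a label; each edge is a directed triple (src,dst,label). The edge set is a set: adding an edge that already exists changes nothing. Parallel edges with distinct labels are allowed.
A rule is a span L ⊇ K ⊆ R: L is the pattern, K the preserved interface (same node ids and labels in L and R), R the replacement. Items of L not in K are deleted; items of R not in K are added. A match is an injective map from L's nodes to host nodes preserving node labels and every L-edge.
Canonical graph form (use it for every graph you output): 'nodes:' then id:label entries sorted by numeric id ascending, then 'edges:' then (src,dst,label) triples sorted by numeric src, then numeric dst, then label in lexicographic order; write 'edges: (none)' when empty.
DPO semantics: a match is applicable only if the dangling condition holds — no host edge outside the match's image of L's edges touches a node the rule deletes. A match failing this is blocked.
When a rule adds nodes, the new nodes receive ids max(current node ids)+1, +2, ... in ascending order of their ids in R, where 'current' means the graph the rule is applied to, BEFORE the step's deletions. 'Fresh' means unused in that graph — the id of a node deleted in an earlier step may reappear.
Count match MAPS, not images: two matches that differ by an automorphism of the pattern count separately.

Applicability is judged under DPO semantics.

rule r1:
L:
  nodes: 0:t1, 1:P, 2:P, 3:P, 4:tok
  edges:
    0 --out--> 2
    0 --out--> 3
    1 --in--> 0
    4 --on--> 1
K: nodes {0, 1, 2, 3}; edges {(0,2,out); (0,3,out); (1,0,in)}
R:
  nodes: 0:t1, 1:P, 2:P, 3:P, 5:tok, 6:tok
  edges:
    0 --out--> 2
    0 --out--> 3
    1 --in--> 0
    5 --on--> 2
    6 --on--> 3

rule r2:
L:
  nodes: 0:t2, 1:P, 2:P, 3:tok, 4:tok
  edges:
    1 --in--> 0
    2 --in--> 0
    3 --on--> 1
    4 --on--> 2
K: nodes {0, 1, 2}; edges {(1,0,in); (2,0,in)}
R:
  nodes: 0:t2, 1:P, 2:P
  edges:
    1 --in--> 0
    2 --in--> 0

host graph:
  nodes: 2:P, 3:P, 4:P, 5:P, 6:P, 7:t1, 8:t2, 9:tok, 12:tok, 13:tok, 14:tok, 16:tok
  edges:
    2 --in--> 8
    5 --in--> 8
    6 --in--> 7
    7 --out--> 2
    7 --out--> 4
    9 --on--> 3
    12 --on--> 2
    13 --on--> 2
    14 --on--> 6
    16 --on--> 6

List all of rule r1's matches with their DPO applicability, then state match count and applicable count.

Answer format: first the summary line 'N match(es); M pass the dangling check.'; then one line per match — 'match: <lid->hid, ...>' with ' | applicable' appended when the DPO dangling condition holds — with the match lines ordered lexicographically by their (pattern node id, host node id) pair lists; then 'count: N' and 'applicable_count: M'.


4 match(es); 4 pass the dangling check.
match: 0->7, 1->6, 2->2, 3->4, 4->14 | applicable
match: 0->7, 1->6, 2->2, 3->4, 4->16 | applicable
match: 0->7, 1->6, 2->4, 3->2, 4->14 | applicable
match: 0->7, 1->6, 2->4, 3->2, 4->16 | applicable
count: 4
applicable_count: 4


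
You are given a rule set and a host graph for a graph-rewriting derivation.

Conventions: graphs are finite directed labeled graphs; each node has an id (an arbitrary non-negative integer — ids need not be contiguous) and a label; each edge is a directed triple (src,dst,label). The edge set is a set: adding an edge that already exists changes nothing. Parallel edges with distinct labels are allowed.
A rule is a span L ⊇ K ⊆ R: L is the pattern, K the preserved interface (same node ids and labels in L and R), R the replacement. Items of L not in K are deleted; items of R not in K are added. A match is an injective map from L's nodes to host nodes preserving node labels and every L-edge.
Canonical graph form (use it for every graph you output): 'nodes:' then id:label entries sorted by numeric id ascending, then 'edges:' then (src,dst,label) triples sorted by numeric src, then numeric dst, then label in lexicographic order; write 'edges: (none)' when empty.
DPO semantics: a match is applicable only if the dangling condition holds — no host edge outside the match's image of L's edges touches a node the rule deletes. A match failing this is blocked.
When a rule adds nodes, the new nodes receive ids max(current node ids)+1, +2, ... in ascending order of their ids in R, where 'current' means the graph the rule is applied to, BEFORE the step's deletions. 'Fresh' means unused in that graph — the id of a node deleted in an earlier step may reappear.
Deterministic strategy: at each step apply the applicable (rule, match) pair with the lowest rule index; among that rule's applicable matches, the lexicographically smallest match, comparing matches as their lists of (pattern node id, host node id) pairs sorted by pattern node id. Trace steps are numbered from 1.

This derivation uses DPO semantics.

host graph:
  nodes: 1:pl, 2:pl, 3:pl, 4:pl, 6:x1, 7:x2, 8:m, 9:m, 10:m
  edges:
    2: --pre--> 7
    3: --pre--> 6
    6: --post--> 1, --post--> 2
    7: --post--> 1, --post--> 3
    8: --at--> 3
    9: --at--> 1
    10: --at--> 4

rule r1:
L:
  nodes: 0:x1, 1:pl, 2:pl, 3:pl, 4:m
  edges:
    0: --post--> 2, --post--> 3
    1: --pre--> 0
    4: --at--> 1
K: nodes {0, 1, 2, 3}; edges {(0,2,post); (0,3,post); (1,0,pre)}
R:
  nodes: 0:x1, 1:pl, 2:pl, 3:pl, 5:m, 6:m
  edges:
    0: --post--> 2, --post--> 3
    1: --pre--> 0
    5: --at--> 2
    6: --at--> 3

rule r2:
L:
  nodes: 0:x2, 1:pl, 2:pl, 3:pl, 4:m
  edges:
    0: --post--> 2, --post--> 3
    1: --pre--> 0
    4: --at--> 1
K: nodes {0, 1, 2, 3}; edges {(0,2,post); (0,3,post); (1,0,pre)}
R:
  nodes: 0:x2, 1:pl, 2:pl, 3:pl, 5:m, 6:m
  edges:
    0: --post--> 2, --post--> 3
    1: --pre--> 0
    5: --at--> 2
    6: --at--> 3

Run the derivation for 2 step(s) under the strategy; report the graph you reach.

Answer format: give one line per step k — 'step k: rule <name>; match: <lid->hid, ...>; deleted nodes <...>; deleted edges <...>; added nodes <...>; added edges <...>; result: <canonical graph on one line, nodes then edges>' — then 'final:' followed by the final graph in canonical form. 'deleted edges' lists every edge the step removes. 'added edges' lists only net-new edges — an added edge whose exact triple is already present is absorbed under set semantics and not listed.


step 1: rule r1; match: 0->6, 1->3, 2->1, 3->2, 4->8; deleted nodes 8; deleted edges (8,3,at); added nodes 11, 12; added edges (11,1,at); (12,2,at); result: nodes: 1:pl, 2:pl, 3:pl, 4:pl, 6:x1, 7:x2, 9:m, 10:m, 11:m, 12:m edges: (2,7,pre); (3,6,pre); (6,1,post); (6,2,post); (7,1,post); (7,3,post); (9,1,at); (10,4,at); (11,1,at); (12,2,at)
step 2: rule r2; match: 0->7, 1->2, 2->1, 3->3, 4->12; deleted nodes 12; deleted edges (12,2,at); added nodes 13, 14; added edges (13,1,at); (14,3,at); result: nodes: 1:pl, 2:pl, 3:pl, 4:pl, 6:x1, 7:x2, 9:m, 10:m, 11:m, 13:m, 14:m edges: (2,7,pre); (3,6,pre); (6,1,post); (6,2,post); (7,1,post); (7,3,post); (9,1,at); (10,4,at); (11,1,at); (13,1,at); (14,3,at)
final:
nodes: 1:pl, 2:pl, 3:pl, 4:pl, 6:x1, 7:x2, 9:m, 10:m, 11:m, 13:m, 14:m
edges: (2,7,pre); (3,6,pre); (6,1,post); (6,2,post); (7,1,post); (7,3,post); (9,1,at); (10,4,at); (11,1,at); (13,1,at); (14,3,at)


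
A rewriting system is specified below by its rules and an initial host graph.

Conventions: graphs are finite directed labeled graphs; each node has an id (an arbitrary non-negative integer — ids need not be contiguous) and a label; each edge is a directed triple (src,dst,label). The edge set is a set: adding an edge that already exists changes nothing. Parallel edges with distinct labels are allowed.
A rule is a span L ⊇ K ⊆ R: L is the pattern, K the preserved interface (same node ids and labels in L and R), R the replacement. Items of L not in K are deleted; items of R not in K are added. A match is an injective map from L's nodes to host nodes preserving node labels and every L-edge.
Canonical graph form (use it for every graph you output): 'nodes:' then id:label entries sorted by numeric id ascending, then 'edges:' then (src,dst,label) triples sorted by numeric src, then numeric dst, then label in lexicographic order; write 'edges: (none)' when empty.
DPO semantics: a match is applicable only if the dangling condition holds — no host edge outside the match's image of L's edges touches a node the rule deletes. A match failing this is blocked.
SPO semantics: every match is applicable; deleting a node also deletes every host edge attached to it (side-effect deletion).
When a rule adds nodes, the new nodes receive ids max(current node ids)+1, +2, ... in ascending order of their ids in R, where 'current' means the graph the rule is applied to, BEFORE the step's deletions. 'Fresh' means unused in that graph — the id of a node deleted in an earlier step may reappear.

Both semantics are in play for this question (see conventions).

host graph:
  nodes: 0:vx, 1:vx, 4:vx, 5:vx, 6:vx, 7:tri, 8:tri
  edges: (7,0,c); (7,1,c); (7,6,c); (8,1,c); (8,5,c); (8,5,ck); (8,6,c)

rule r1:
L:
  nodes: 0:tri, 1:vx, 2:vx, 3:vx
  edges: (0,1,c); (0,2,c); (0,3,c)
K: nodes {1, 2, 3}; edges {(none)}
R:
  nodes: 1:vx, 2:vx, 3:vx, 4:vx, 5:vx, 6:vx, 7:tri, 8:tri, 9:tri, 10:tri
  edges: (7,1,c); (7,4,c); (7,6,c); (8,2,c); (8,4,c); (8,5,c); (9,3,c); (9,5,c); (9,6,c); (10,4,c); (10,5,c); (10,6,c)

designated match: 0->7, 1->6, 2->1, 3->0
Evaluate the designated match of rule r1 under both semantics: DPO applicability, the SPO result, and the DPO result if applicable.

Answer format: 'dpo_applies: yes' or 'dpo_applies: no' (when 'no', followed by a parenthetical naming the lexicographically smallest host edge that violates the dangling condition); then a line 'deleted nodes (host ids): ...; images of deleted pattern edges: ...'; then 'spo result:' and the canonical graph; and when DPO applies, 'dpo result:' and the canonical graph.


dpo_applies: yes
deleted nodes (host ids): 7; images of deleted pattern edges: (7,0,c); (7,1,c); (7,6,c)
spo result:
nodes: 0:vx, 1:vx, 4:vx, 5:vx, 6:vx, 8:tri, 9:vx, 10:vx, 11:vx, 12:tri, 13:tri, 14:tri, 15:tri
edges: (8,1,c); (8,5,c); (8,5,ck); (8,6,c); (12,6,c); (12,9,c); (12,11,c); (13,1,c); (13,9,c); (13,10,c); (14,0,c); (14,10,c); (14,11,c); (15,9,c); (15,10,c); (15,11,c)
dpo result:
nodes: 0:vx, 1:vx, 4:vx, 5:vx, 6:vx, 8:tri, 9:vx, 10:vx, 11:vx, 12:tri, 13:tri, 14:tri, 15:tri
edges: (8,1,c); (8,5,c); (8,5,ck); (8,6,c); (12,6,c); (12,9,c); (12,11,c); (13,1,c); (13,9,c); (13,10,c); (14,0,c); (14,10,c); (14,11,c); (15,9,c); (15,10,c); (15,11,c)


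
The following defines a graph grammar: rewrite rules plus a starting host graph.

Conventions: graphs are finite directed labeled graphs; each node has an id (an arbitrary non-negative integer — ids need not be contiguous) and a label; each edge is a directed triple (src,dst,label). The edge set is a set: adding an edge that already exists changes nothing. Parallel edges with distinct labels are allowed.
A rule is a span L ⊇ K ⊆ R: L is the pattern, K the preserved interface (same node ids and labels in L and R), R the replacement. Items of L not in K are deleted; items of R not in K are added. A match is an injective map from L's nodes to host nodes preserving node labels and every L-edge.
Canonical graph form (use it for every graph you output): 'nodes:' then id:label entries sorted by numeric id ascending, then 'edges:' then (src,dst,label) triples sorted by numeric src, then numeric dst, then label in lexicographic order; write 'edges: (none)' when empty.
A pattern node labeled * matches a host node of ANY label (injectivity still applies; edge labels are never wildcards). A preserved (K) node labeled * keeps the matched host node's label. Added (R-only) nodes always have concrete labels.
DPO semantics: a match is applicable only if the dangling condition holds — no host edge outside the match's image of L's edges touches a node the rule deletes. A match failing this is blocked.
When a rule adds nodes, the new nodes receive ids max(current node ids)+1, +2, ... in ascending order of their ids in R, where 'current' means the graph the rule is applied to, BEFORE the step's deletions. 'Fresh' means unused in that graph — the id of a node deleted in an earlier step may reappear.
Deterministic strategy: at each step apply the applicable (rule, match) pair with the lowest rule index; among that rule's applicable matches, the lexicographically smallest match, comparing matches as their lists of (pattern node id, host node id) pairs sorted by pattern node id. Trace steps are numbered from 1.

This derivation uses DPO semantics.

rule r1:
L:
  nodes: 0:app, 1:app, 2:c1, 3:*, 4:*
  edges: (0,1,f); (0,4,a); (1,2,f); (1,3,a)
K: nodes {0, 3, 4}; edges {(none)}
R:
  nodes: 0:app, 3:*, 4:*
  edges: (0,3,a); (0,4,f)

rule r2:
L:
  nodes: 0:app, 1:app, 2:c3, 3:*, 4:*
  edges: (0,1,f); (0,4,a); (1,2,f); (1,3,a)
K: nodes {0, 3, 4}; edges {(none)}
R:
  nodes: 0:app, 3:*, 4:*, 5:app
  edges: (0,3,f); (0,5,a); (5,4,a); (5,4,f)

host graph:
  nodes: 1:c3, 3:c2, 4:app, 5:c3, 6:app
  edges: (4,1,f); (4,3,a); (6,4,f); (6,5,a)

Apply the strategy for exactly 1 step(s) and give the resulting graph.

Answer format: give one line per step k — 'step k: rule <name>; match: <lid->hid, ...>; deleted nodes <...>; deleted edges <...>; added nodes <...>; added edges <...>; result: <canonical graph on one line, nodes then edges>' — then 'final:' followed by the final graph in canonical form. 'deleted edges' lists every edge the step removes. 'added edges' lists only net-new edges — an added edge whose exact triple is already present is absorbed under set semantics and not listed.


step 1: rule r2; match: 0->6, 1->4, 2->1, 3->3, 4->5; deleted nodes 1, 4; deleted edges (4,1,f); (4,3,a); (6,4,f); (6,5,a); added nodes 7; added edges (6,3,f); (6,7,a); (7,5,a); (7,5,f); result: nodes: 3:c2, 5:c3, 6:app, 7:app edges: (6,3,f); (6,7,a); (7,5,a); (7,5,f)
final:
nodes: 3:c2, 5:c3, 6:app, 7:app
edges: (6,3,f); (6,7,a); (7,5,a); (7,5,f)


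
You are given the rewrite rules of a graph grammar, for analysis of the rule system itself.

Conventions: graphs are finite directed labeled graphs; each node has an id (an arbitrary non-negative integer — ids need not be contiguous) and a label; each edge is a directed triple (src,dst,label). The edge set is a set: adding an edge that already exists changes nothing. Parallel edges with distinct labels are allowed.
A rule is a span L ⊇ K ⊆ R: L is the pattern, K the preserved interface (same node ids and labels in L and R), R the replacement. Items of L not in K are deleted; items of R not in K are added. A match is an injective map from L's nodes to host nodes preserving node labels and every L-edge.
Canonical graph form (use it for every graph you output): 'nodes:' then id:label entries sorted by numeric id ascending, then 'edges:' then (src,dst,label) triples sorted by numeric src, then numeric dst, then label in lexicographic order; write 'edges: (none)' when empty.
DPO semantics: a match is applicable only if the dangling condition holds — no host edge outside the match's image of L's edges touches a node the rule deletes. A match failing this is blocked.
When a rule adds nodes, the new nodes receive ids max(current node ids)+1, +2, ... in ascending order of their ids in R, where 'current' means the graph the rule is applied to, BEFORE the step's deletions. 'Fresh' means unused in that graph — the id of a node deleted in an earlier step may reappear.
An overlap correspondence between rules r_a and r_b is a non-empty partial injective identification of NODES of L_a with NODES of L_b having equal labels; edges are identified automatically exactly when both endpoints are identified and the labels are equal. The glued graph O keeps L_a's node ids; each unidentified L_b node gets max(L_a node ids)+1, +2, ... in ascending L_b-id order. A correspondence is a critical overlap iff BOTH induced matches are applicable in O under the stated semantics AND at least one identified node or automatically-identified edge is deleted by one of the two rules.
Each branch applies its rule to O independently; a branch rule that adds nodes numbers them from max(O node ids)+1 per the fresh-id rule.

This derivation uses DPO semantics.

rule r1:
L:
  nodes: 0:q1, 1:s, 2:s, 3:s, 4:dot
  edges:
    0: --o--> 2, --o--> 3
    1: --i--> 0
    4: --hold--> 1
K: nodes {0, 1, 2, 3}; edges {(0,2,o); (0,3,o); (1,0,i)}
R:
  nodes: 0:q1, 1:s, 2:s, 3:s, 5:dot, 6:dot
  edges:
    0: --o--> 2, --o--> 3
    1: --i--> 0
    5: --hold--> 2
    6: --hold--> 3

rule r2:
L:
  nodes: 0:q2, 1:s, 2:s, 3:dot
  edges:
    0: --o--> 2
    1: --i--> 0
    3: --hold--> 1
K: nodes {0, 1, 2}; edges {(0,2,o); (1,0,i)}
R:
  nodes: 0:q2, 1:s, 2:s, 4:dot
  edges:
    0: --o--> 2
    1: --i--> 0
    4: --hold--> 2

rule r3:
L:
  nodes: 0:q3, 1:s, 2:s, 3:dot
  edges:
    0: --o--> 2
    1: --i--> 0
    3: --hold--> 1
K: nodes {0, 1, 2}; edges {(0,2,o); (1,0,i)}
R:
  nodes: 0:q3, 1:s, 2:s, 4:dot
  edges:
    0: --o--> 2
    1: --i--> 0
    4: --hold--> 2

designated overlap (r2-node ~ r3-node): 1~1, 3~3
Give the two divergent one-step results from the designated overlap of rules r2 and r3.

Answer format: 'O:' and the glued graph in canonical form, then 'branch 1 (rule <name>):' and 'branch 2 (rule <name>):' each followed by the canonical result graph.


O:
nodes: 0:q2, 1:s, 2:s, 3:dot, 4:q3, 5:s
edges: (0,2,o); (1,0,i); (1,4,i); (3,1,hold); (4,5,o)
branch 1 (rule r2):
nodes: 0:q2, 1:s, 2:s, 4:q3, 5:s, 6:dot
edges: (0,2,o); (1,0,i); (1,4,i); (4,5,o); (6,2,hold)
branch 2 (rule r3):
nodes: 0:q2, 1:s, 2:s, 4:q3, 5:s, 6:dot
edges: (0,2,o); (1,0,i); (1,4,i); (4,5,o); (6,5,hold)


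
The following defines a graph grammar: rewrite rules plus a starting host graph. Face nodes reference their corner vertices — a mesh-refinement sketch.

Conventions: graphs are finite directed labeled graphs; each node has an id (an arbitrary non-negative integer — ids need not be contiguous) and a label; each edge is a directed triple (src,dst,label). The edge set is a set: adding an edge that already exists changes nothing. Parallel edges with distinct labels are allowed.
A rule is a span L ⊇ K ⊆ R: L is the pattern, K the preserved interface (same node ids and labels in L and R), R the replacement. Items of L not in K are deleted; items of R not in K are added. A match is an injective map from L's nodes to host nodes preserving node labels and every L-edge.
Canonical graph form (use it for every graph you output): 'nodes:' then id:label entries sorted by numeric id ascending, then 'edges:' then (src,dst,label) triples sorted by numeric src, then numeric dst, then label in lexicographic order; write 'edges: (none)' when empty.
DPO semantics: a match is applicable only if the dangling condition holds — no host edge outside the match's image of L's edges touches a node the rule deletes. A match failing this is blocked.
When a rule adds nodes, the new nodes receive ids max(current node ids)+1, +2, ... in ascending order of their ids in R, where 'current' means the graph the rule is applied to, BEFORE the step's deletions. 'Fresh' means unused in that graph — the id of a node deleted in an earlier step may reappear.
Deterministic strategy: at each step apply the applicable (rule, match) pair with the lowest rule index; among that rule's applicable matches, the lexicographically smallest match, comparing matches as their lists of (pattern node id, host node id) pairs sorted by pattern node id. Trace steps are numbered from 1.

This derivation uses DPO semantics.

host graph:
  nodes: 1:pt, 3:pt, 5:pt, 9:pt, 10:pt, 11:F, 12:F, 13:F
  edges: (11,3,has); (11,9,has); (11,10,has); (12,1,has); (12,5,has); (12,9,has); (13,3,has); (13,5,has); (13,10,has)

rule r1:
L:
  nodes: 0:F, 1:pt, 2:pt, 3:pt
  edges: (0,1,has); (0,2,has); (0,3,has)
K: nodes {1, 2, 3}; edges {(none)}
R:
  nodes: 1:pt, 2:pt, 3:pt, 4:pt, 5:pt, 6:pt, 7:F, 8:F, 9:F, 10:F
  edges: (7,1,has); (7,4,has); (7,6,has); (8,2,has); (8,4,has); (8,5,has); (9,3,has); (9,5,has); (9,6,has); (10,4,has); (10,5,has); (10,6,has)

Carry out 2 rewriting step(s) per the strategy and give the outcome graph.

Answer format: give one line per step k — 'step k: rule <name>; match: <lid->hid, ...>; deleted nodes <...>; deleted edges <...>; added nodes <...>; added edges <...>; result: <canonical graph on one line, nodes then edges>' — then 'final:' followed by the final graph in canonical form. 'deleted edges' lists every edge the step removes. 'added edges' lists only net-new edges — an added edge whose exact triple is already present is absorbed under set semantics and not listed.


step 1: rule r1; match: 0->11, 1->3, 2->9, 3->10; deleted nodes 11; deleted edges (11,3,has); (11,9,has); (11,10,has); added nodes 14, 15, 16, 17, 18, 19, 20; added edges (17,3,has); (17,14,has); (17,16,has); (18,9,has); (18,14,has); (18,15,has); (19,10,has); (19,15,has); (19,16,has); (20,14,has); (20,15,has); (20,16,has); result: nodes: 1:pt, 3:pt, 5:pt, 9:pt, 10:pt, 12:F, 13:F, 14:pt, 15:pt, 16:pt, 17:F, 18:F, 19:F, 20:F edges: (12,1,has); (12,5,has); (12,9,has); (13,3,has); (13,5,has); (13,10,has); (17,3,has); (17,14,has); (17,16,has); (18,9,has); (18,14,has); (18,15,has); (19,10,has); (19,15,has); (19,16,has); (20,14,has); (20,15,has); (20,16,has)
step 2: rule r1; match: 0->12, 1->1, 2->5, 3->9; deleted nodes 12; deleted edges (12,1,has); (12,5,has); (12,9,has); added nodes 21, 22, 23, 24, 25, 26, 27; added edges (24,1,has); (24,21,has); (24,23,has); (25,5,has); (25,21,has); (25,22,has); (26,9,has); (26,22,has); (26,23,has); (27,21,has); (27,22,has); (27,23,has); result: nodes: 1:pt, 3:pt, 5:pt, 9:pt, 10:pt, 13:F, 14:pt, 15:pt, 16:pt, 17:F, 18:F, 19:F, 20:F, 21:pt, 22:pt, 23:pt, 24:F, 25:F, 26:F, 27:F edges: (13,3,has); (13,5,has); (13,10,has); (17,3,has); (17,14,has); (17,16,has); (18,9,has); (18,14,has); (18,15,has); (19,10,has); (19,15,has); (19,16,has); (20,14,has); (20,15,has); (20,16,has); (24,1,has); (24,21,has); (24,23,has); (25,5,has); (25,21,has); (25,22,has); (26,9,has); (26,22,has); (26,23,has); (27,21,has); (27,22,has); (27,23,has)
final:
nodes: 1:pt, 3:pt, 5:pt, 9:pt, 10:pt, 13:F, 14:pt, 15:pt, 16:pt, 17:F, 18:F, 19:F, 20:F, 21:pt, 22:pt, 23:pt, 24:F, 25:F, 26:F, 27:F
edges: (13,3,has); (13,5,has); (13,10,has); (17,3,has); (17,14,has); (17,16,has); (18,9,has); (18,14,has); (18,15,has); (19,10,has); (19,15,has); (19,16,has); (20,14,has); (20,15,has); (20,16,has); (24,1,has); (24,21,has); (24,23,has); (25,5,has); (25,21,has); (25,22,has); (26,9,has); (26,22,has); (26,23,has); (27,21,has); (27,22,has); (27,23,has)


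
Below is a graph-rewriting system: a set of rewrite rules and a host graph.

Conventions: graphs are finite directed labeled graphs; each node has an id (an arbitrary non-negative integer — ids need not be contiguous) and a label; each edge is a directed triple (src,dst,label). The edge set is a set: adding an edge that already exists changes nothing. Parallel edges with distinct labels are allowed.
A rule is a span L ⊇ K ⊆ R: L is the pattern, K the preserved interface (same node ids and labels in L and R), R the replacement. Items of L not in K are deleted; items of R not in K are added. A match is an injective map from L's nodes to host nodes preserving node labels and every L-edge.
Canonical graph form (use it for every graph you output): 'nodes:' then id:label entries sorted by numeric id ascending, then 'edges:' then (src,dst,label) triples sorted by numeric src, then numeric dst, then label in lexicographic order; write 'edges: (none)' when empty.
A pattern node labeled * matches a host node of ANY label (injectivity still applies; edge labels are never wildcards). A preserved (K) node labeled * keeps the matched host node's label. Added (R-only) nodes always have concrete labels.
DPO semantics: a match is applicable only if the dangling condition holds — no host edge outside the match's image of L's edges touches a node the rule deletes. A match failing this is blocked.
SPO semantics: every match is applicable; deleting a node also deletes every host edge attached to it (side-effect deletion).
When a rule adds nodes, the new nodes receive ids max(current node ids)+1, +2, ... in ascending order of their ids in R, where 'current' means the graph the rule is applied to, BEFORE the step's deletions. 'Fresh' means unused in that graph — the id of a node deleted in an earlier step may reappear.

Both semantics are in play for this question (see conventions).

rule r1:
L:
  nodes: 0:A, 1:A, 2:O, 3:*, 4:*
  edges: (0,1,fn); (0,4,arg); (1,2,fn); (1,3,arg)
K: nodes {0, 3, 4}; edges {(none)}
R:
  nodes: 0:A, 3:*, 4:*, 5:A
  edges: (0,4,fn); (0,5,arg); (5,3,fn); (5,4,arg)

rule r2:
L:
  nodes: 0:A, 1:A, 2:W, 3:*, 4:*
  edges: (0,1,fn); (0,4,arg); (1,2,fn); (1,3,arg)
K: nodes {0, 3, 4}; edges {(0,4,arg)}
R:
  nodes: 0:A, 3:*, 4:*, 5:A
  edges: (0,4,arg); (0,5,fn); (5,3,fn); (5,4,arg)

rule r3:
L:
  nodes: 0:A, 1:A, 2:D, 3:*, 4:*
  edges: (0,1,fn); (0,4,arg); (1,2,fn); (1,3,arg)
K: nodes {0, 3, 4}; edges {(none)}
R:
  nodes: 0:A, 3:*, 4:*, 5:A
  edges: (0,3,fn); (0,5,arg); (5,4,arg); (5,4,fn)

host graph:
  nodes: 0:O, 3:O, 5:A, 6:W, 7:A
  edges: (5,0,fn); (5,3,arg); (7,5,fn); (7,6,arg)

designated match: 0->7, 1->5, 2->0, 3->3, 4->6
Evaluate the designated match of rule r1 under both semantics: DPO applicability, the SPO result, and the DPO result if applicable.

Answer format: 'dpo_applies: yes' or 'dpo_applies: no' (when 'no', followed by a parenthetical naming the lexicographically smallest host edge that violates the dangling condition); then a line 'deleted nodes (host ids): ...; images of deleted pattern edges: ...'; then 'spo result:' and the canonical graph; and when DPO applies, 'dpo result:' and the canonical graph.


dpo_applies: yes
deleted nodes (host ids): 0, 5; images of deleted pattern edges: (5,0,fn); (5,3,arg); (7,5,fn); (7,6,arg)
spo result:
nodes: 3:O, 6:W, 7:A, 8:A
edges: (7,6,fn); (7,8,arg); (8,3,fn); (8,6,arg)
dpo result:
nodes: 3:O, 6:W, 7:A, 8:A
edges: (7,6,fn); (7,8,arg); (8,3,fn); (8,6,arg)


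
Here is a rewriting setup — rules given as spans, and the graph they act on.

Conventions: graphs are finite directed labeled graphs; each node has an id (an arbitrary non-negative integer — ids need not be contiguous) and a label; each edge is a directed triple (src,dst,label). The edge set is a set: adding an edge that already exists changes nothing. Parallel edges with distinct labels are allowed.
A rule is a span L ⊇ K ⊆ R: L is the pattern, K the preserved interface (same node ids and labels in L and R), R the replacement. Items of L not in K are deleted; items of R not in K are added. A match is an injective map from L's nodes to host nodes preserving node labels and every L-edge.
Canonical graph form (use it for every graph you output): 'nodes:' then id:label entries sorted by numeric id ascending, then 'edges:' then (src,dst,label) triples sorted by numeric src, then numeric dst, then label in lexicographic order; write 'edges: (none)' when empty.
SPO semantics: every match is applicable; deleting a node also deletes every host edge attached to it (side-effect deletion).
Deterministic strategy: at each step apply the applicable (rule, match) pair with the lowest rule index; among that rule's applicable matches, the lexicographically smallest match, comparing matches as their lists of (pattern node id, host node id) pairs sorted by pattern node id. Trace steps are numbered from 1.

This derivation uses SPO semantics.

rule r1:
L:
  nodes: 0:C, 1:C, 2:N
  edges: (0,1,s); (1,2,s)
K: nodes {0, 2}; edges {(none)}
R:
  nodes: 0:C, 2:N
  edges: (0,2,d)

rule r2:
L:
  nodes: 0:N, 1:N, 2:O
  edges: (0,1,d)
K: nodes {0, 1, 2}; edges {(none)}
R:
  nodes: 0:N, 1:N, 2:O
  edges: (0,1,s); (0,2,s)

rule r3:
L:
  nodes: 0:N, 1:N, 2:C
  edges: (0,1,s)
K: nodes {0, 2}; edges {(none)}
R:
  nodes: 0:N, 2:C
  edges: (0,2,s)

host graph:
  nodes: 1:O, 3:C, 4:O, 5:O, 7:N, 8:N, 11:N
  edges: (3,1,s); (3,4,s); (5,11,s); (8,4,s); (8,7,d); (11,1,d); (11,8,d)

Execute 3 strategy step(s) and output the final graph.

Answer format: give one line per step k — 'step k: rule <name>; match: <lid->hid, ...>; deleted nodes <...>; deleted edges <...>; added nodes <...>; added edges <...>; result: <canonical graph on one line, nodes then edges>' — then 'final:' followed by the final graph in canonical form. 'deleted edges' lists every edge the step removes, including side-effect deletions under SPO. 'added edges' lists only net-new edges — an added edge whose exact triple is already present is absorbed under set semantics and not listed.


step 1: rule r2; match: 0->8, 1->7, 2->1; deleted nodes (none); deleted edges (8,7,d); added nodes (none); added edges (8,1,s); (8,7,s); result: nodes: 1:O, 3:C, 4:O, 5:O, 7:N, 8:N, 11:N edges: (3,1,s); (3,4,s); (5,11,s); (8,1,s); (8,4,s); (8,7,s); (11,1,d); (11,8,d)
step 2: rule r2; match: 0->11, 1->8, 2->1; deleted nodes (none); deleted edges (11,8,d); added nodes (none); added edges (11,1,s); (11,8,s); result: nodes: 1:O, 3:C, 4:O, 5:O, 7:N, 8:N, 11:N edges: (3,1,s); (3,4,s); (5,11,s); (8,1,s); (8,4,s); (8,7,s); (11,1,d); (11,1,s); (11,8,s)
step 3: rule r3; match: 0->8, 1->7, 2->3; deleted nodes 7; deleted edges (8,7,s); added nodes (none); added edges (8,3,s); result: nodes: 1:O, 3:C, 4:O, 5:O, 8:N, 11:N edges: (3,1,s); (3,4,s); (5,11,s); (8,1,s); (8,3,s); (8,4,s); (11,1,d); (11,1,s); (11,8,s)
final:
nodes: 1:O, 3:C, 4:O, 5:O, 8:N, 11:N
edges: (3,1,s); (3,4,s); (5,11,s); (8,1,s); (8,3,s); (8,4,s); (11,1,d); (11,1,s); (11,8,s)


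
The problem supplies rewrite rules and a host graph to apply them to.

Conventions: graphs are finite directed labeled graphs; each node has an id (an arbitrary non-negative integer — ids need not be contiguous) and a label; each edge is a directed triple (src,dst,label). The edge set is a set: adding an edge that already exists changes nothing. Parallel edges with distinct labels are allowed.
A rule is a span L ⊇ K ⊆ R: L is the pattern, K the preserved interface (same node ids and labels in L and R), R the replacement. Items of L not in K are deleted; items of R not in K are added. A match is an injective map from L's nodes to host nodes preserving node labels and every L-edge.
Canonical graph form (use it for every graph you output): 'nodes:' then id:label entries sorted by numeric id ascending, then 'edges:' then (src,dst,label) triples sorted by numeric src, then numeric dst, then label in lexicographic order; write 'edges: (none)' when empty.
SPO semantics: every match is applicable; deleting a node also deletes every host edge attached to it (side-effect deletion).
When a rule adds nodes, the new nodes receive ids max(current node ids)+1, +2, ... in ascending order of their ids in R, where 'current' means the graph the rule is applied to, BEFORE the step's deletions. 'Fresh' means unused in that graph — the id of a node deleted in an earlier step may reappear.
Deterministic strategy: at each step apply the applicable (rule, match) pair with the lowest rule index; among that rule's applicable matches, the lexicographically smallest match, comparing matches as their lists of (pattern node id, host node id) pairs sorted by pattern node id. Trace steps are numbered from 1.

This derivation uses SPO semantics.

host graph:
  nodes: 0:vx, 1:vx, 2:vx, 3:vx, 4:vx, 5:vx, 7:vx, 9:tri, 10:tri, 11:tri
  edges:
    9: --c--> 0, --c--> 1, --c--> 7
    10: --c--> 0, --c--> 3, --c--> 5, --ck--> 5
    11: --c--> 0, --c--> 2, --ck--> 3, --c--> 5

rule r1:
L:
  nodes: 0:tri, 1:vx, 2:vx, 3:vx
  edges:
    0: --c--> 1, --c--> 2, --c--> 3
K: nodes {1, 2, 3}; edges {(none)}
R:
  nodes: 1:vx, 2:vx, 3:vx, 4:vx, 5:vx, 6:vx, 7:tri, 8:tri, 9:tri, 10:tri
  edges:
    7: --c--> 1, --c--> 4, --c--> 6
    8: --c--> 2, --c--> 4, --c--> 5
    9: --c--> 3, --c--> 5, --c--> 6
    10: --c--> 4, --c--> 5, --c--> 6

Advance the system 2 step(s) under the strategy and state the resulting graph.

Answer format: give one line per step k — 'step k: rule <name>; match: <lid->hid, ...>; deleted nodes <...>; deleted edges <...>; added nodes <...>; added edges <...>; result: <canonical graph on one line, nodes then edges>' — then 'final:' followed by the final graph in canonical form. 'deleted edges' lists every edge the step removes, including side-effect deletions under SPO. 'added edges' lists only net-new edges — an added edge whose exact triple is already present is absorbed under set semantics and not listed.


step 1: rule r1; match: 0->9, 1->0, 2->1, 3->7; deleted nodes 9; deleted edges (9,0,c); (9,1,c); (9,7,c); added nodes 12, 13, 14, 15, 16, 17, 18; added edges (15,0,c); (15,12,c); (15,14,c); (16,1,c); (16,12,c); (16,13,c); (17,7,c); (17,13,c); (17,14,c); (18,12,c); (18,13,c); (18,14,c); result: nodes: 0:vx, 1:vx, 2:vx, 3:vx, 4:vx, 5:vx, 7:vx, 10:tri, 11:tri, 12:vx, 13:vx, 14:vx, 15:tri, 16:tri, 17:tri, 18:tri edges: (10,0,c); (10,3,c); (10,5,c); (10,5,ck); (11,0,c); (11,2,c); (11,3,ck); (11,5,c); (15,0,c); (15,12,c); (15,14,c); (16,1,c); (16,12,c); (16,13,c); (17,7,c); (17,13,c); (17,14,c); (18,12,c); (18,13,c); (18,14,c)
step 2: rule r1; match: 0->10, 1->0, 2->3, 3->5; deleted nodes 10; deleted edges (10,0,c); (10,3,c); (10,5,c); (10,5,ck); added nodes 19, 20, 21, 22, 23, 24, 25; added edges (22,0,c); (22,19,c); (22,21,c); (23,3,c); (23,19,c); (23,20,c); (24,5,c); (24,20,c); (24,21,c); (25,19,c); (25,20,c); (25,21,c); result: nodes: 0:vx, 1:vx, 2:vx, 3:vx, 4:vx, 5:vx, 7:vx, 11:tri, 12:vx, 13:vx, 14:vx, 15:tri, 16:tri, 17:tri, 18:tri, 19:vx, 20:vx, 21:vx, 22:tri, 23:tri, 24:tri, 25:tri edges: (11,0,c); (11,2,c); (11,3,ck); (11,5,c); (15,0,c); (15,12,c); (15,14,c); (16,1,c); (16,12,c); (16,13,c); (17,7,c); (17,13,c); (17,14,c); (18,12,c); (18,13,c); (18,14,c); (22,0,c); (22,19,c); (22,21,c); (23,3,c); (23,19,c); (23,20,c); (24,5,c); (24,20,c); (24,21,c); (25,19,c); (25,20,c); (25,21,c)
final:
nodes: 0:vx, 1:vx, 2:vx, 3:vx, 4:vx, 5:vx, 7:vx, 11:tri, 12:vx, 13:vx, 14:vx, 15:tri, 16:tri, 17:tri, 18:tri, 19:vx, 20:vx, 21:vx, 22:tri, 23:tri, 24:tri, 25:tri
edges: (11,0,c); (11,2,c); (11,3,ck); (11,5,c); (15,0,c); (15,12,c); (15,14,c); (16,1,c); (16,12,c); (16,13,c); (17,7,c); (17,13,c); (17,14,c); (18,12,c); (18,13,c); (18,14,c); (22,0,c); (22,19,c); (22,21,c); (23,3,c); (23,19,c); (23,20,c); (24,5,c); (24,20,c); (24,21,c); (25,19,c); (25,20,c); (25,21,c)
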